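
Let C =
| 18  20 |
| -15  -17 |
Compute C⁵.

[[1068, 1100], [-825, -857]]

tr C = 1 and det C = -6, so the characteristic polynomial is λ² − (1)λ + (-6) with roots -2 and 3.
Eigenvectors give P = [[-1, 4], [1, -3]] with P⁻¹ = [[3, 4], [1, 1]], and C = P·diag(-2, 3)·P⁻¹.
Then C⁵ = P·diag(-32, 243)·P⁻¹ = [[32, 972], [-32, -729]] · [[3, 4], [1, 1]] = [[1068, 1100], [-825, -857]].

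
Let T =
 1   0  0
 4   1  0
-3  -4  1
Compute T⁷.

[[1, 0, 0], [28, 1, 0], [-357, -28, 1]]

T = I + N where N = [[0, 0, 0], [4, 0, 0], [-3, -4, 0]] is strictly lower-triangular, so N³ = 0.
(I + N)⁷ = I + 7·N + 21·N² = [[1, 0, 0], [28, 1, 0], [-357, -28, 1]].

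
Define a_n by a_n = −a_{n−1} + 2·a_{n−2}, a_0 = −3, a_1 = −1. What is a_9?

With companion matrix C = [[−1, 2], [1, 0]], [a_n, a_{n−1}]ᵀ = C·[a_{n−1}, a_{n−2}]ᵀ, so [a_9, a_8]ᵀ = C⁸·[a_1, a_0]ᵀ.
C⁸ = [[171, −170], [−85, 86]], giving [a_9, a_8]ᵀ = [[339], [−173]].

339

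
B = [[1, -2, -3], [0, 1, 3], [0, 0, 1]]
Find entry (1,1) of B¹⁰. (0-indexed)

1

B = I + N where N = [[0, -2, -3], [0, 0, 3], [0, 0, 0]] is strictly upper-triangular, so N³ = 0.
(I + N)¹⁰ = I + 10·N + 45·N² = [[1, -20, -300], [0, 1, 30], [0, 0, 1]].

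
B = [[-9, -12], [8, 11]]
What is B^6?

tr B = 2 and det B = -3, so the characteristic polynomial is λ² − (2)λ + (-3) with roots 3 and -1.
Eigenvectors give P = [[-1, 3], [1, -2]] with P⁻¹ = [[2, 3], [1, 1]], and B = P·diag(3, -1)·P⁻¹.
Then B^6 = P·diag(729, 1)·P⁻¹ = [[-729, 3], [729, -2]] · [[2, 3], [1, 1]] = [[-1455, -2184], [1456, 2185]].

[[-1455, -2184], [1456, 2185]]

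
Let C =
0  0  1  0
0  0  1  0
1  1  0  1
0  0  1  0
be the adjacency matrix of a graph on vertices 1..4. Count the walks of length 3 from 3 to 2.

The number of length-3 walks from vertex 3 to vertex 2 is entry (3,2) of C³, where C is the adjacency matrix.
C² = [[1, 1, 0, 1], [1, 1, 0, 1], [0, 0, 3, 0], [1, 1, 0, 1]]
C³ = [[0, 0, 3, 0], [0, 0, 3, 0], [3, 3, 0, 3], [0, 0, 3, 0]]

3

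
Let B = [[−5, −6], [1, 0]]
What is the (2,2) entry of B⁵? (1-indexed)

390

tr B = −5 and det B = 6, so the characteristic polynomial is λ² − (−5)λ + (6) with roots −2 and −3.
Eigenvectors give P = [[−2, 3], [1, −1]] with P⁻¹ = [[1, 3], [1, 2]], and B = P·diag(−2, −3)·P⁻¹.
Then B⁵ = P·diag(−32, −243)·P⁻¹ = [[64, −729], [−32, 243]] · [[1, 3], [1, 2]] = [[−665, −1266], [211, 390]].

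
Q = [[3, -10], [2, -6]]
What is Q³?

tr Q = -3 and det Q = 2, so the characteristic polynomial is λ² − (-3)λ + (2) with roots -2 and -1.
Eigenvectors give P = [[2, 5], [1, 2]] with P⁻¹ = [[-2, 5], [1, -2]], and Q = P·diag(-2, -1)·P⁻¹.
Then Q³ = P·diag(-8, -1)·P⁻¹ = [[-16, -5], [-8, -2]] · [[-2, 5], [1, -2]] = [[27, -70], [14, -36]].

[[27, -70], [14, -36]]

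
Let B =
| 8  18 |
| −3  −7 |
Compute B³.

[[26, 54], [−9, −19]]

tr B = 1 and det B = −2, so the characteristic polynomial is λ² − (1)λ + (−2) with roots 2 and −1.
Eigenvectors give P = [[−3, 2], [1, −1]] with P⁻¹ = [[−1, −2], [−1, −3]], and B = P·diag(2, −1)·P⁻¹.
Then B³ = P·diag(8, −1)·P⁻¹ = [[−24, −2], [8, 1]] · [[−1, −2], [−1, −3]] = [[26, 54], [−9, −19]].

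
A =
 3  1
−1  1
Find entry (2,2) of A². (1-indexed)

0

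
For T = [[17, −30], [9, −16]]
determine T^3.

[[53, −90], [27, −46]]

tr T = 1 and det T = −2, so the characteristic polynomial is λ² − (1)λ + (−2) with roots 2 and −1.
Eigenvectors give P = [[2, −5], [1, −3]] with P⁻¹ = [[3, −5], [1, −2]], and T = P·diag(2, −1)·P⁻¹.
Then T^3 = P·diag(8, −1)·P⁻¹ = [[16, 5], [8, 3]] · [[3, −5], [1, −2]] = [[53, −90], [27, −46]].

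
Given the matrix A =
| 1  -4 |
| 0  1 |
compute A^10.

[[1, -40], [0, 1]]

A = I + N where N = [[0, -4], [0, 0]] is strictly upper-triangular, so N^2 = 0.
(I + N)^10 = I + 10·N = [[1, -40], [0, 1]].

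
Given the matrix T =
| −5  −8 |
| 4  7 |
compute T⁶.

[[−727, −1456], [728, 1457]]

tr T = 2 and det T = −3, so the characteristic polynomial is λ² − (2)λ + (−3) with roots −1 and 3.
Eigenvectors give P = [[2, −1], [−1, 1]] with P⁻¹ = [[1, 1], [1, 2]], and T = P·diag(−1, 3)·P⁻¹.
Then T⁶ = P·diag(1, 729)·P⁻¹ = [[2, −729], [−1, 729]] · [[1, 1], [1, 2]] = [[−727, −1456], [728, 1457]].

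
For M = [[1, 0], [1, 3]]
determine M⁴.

[[1, 0], [40, 81]]

M² = [[1, 0], [4, 9]]
M³ = [[1, 0], [13, 27]]
M⁴ = [[1, 0], [40, 81]]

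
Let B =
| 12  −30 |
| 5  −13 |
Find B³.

tr B = −1 and det B = −6, so the characteristic polynomial is λ² − (−1)λ + (−6) with roots 2 and −3.
Eigenvectors give P = [[3, 2], [1, 1]] with P⁻¹ = [[1, −2], [−1, 3]], and B = P·diag(2, −3)·P⁻¹.
Then B³ = P·diag(8, −27)·P⁻¹ = [[24, −54], [8, −27]] · [[1, −2], [−1, 3]] = [[78, −210], [35, −97]].

[[78, −210], [35, −97]]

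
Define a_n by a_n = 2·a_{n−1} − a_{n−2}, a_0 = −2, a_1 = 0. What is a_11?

With companion matrix B = [[2, −1], [1, 0]], [a_n, a_{n−1}]ᵀ = B·[a_{n−1}, a_{n−2}]ᵀ, so [a_11, a_10]ᵀ = B¹⁰·[a_1, a_0]ᵀ.
B¹⁰ = [[11, −10], [10, −9]], giving [a_11, a_10]ᵀ = [[20], [18]].

20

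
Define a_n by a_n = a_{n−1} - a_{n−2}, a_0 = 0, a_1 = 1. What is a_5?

With companion matrix T = [[1, -1], [1, 0]], [a_n, a_{n−1}]ᵀ = T·[a_{n−1}, a_{n−2}]ᵀ, so [a_5, a_4]ᵀ = T⁴·[a_1, a_0]ᵀ.
T⁴ = [[-1, 1], [-1, 0]], giving [a_5, a_4]ᵀ = [[-1], [-1]].

-1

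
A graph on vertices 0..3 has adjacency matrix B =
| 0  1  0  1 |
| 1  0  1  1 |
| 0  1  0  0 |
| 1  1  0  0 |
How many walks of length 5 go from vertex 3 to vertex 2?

6

The number of length-5 walks from vertex 3 to vertex 2 is entry (3,2) of B⁵, where B is the adjacency matrix.
B² = [[2, 1, 1, 1], [1, 3, 0, 1], [1, 0, 1, 1], [1, 1, 1, 2]]
B³ = [[2, 4, 1, 3], [4, 2, 3, 4], [1, 3, 0, 1], [3, 4, 1, 2]]
B⁴ = [[7, 6, 4, 6], [6, 11, 2, 6], [4, 2, 3, 4], [6, 6, 4, 7]]
B⁵ = [[12, 17, 6, 13], [17, 14, 11, 17], [6, 11, 2, 6], [13, 17, 6, 12]]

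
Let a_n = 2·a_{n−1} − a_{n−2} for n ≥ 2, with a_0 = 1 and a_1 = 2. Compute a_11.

12

With companion matrix C = [[2, −1], [1, 0]], [a_n, a_{n−1}]ᵀ = C·[a_{n−1}, a_{n−2}]ᵀ, so [a_11, a_10]ᵀ = C¹⁰·[a_1, a_0]ᵀ.
C¹⁰ = [[11, −10], [10, −9]], giving [a_11, a_10]ᵀ = [[12], [11]].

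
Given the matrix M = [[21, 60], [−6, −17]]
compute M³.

[[261, 780], [−78, −233]]

tr M = 4 and det M = 3, so the characteristic polynomial is λ² − (4)λ + (3) with roots 1 and 3.
Eigenvectors give P = [[−3, 10], [1, −3]] with P⁻¹ = [[3, 10], [1, 3]], and M = P·diag(1, 3)·P⁻¹.
Then M³ = P·diag(1, 27)·P⁻¹ = [[−3, 270], [1, −81]] · [[3, 10], [1, 3]] = [[261, 780], [−78, −233]].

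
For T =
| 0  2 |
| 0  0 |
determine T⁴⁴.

[[0, 0], [0, 0]]

T is strictly triangular, hence nilpotent: T² = 0, so T⁴⁴ = 0.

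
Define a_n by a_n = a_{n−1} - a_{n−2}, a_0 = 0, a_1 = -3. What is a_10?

3

With companion matrix T = [[1, -1], [1, 0]], [a_n, a_{n−1}]ᵀ = T·[a_{n−1}, a_{n−2}]ᵀ, so [a_10, a_9]ᵀ = T⁹·[a_1, a_0]ᵀ.
T⁹ = [[-1, 0], [0, -1]], giving [a_10, a_9]ᵀ = [[3], [0]].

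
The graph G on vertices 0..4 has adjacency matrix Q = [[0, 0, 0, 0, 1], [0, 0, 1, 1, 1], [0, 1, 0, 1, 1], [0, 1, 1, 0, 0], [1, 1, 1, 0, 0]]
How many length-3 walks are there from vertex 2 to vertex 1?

The number of length-3 walks from vertex 2 to vertex 1 is entry (2,1) of Q³, where Q is the adjacency matrix.
Q² = [[1, 1, 1, 0, 0], [1, 3, 2, 1, 1], [1, 2, 3, 1, 1], [0, 1, 1, 2, 2], [0, 1, 1, 2, 3]]
Q³ = [[0, 1, 1, 2, 3], [1, 4, 5, 5, 6], [1, 5, 4, 5, 6], [2, 5, 5, 2, 2], [3, 6, 6, 2, 2]]

5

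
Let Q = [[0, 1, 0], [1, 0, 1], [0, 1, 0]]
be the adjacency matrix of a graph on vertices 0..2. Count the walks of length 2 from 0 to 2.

The number of length-2 walks from vertex 0 to vertex 2 is entry (0,2) of Q², where Q is the adjacency matrix.
Q² = [[1, 0, 1], [0, 2, 0], [1, 0, 1]]

1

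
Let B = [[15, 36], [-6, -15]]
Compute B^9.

[[98415, 236196], [-39366, -98415]]

tr B = 0 and det B = -9, so the characteristic polynomial is λ² − (0)λ + (-9) with roots 3 and -3.
Eigenvectors give P = [[-3, -2], [1, 1]] with P⁻¹ = [[-1, -2], [1, 3]], and B = P·diag(3, -3)·P⁻¹.
Then B^9 = P·diag(19683, -19683)·P⁻¹ = [[-59049, 39366], [19683, -19683]] · [[-1, -2], [1, 3]] = [[98415, 236196], [-39366, -98415]].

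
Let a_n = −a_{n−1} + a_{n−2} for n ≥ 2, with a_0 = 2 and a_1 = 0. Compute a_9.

With companion matrix C = [[−1, 1], [1, 0]], [a_n, a_{n−1}]ᵀ = C·[a_{n−1}, a_{n−2}]ᵀ, so [a_9, a_8]ᵀ = C^8·[a_1, a_0]ᵀ.
C^8 = [[34, −21], [−21, 13]], giving [a_9, a_8]ᵀ = [[−42], [26]].

−42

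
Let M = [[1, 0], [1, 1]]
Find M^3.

M = I + N where N = [[0, 0], [1, 0]] is strictly lower-triangular, so N^2 = 0.
(I + N)^3 = I + 3·N = [[1, 0], [3, 1]].

[[1, 0], [3, 1]]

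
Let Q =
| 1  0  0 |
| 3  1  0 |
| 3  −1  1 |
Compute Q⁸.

Q = I + N where N = [[0, 0, 0], [3, 0, 0], [3, −1, 0]] is strictly lower-triangular, so N³ = 0.
(I + N)⁸ = I + 8·N + 28·N² = [[1, 0, 0], [24, 1, 0], [−60, −8, 1]].

[[1, 0, 0], [24, 1, 0], [−60, −8, 1]]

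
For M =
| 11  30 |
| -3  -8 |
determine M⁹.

tr M = 3 and det M = 2, so the characteristic polynomial is λ² − (3)λ + (2) with roots 1 and 2.
Eigenvectors give P = [[-3, 10], [1, -3]] with P⁻¹ = [[3, 10], [1, 3]], and M = P·diag(1, 2)·P⁻¹.
Then M⁹ = P·diag(1, 512)·P⁻¹ = [[-3, 5120], [1, -1536]] · [[3, 10], [1, 3]] = [[5111, 15330], [-1533, -4598]].

[[5111, 15330], [-1533, -4598]]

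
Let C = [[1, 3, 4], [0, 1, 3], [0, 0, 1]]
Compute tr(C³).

C = I + N where N = [[0, 3, 4], [0, 0, 3], [0, 0, 0]] is strictly upper-triangular, so N³ = 0.
(I + N)³ = I + 3·N + 3·N² = [[1, 9, 39], [0, 1, 9], [0, 0, 1]].

3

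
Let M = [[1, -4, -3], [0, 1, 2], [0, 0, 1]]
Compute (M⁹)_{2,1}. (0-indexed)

0

M = I + N where N = [[0, -4, -3], [0, 0, 2], [0, 0, 0]] is strictly upper-triangular, so N³ = 0.
(I + N)⁹ = I + 9·N + 36·N² = [[1, -36, -315], [0, 1, 18], [0, 0, 1]].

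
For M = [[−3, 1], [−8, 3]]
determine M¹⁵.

M² = I (check: tr M = 0 and det M = −1), so M¹⁵ = M since 15 is odd.

[[−3, 1], [−8, 3]]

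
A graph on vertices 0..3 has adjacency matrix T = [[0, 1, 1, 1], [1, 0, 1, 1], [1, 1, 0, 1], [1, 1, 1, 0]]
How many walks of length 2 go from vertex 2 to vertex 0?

2

The number of length-2 walks from vertex 2 to vertex 0 is entry (2,0) of T^2, where T is the adjacency matrix.
T^2 = [[3, 2, 2, 2], [2, 3, 2, 2], [2, 2, 3, 2], [2, 2, 2, 3]]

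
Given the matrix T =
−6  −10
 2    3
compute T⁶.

tr T = −3 and det T = 2, so the characteristic polynomial is λ² − (−3)λ + (2) with roots −2 and −1.
Eigenvectors give P = [[−5, −2], [2, 1]] with P⁻¹ = [[−1, −2], [2, 5]], and T = P·diag(−2, −1)·P⁻¹.
Then T⁶ = P·diag(64, 1)·P⁻¹ = [[−320, −2], [128, 1]] · [[−1, −2], [2, 5]] = [[316, 630], [−126, −251]].

[[316, 630], [−126, −251]]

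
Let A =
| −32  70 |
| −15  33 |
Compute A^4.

[[−374, 910], [−195, 471]]

tr A = 1 and det A = −6, so the characteristic polynomial is λ² − (1)λ + (−6) with roots 3 and −2.
Eigenvectors give P = [[2, 7], [1, 3]] with P⁻¹ = [[−3, 7], [1, −2]], and A = P·diag(3, −2)·P⁻¹.
Then A^4 = P·diag(81, 16)·P⁻¹ = [[162, 112], [81, 48]] · [[−3, 7], [1, −2]] = [[−374, 910], [−195, 471]].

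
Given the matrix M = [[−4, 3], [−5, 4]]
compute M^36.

M² = I (check: tr M = 0 and det M = −1), so M^36 = I since 36 is even.

[[1, 0], [0, 1]]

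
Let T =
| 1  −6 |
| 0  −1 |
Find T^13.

T² = I (check: tr T = 0 and det T = −1), so T^13 = T since 13 is odd.

[[1, −6], [0, −1]]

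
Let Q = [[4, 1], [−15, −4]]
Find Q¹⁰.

[[1, 0], [0, 1]]

Q² = I (check: tr Q = 0 and det Q = −1), so Q¹⁰ = I since 10 is even.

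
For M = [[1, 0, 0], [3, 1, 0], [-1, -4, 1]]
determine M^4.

[[1, 0, 0], [12, 1, 0], [-76, -16, 1]]

M = I + N where N = [[0, 0, 0], [3, 0, 0], [-1, -4, 0]] is strictly lower-triangular, so N^3 = 0.
(I + N)^4 = I + 4·N + 6·N^2 = [[1, 0, 0], [12, 1, 0], [-76, -16, 1]].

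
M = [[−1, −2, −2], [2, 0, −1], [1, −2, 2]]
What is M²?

[[−5, 6, 0], [−3, −2, −6], [−3, −6, 4]]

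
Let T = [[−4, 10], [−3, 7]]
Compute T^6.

[[−314, 630], [−189, 379]]

tr T = 3 and det T = 2, so the characteristic polynomial is λ² − (3)λ + (2) with roots 1 and 2.
Eigenvectors give P = [[2, −5], [1, −3]] with P⁻¹ = [[3, −5], [1, −2]], and T = P·diag(1, 2)·P⁻¹.
Then T^6 = P·diag(1, 64)·P⁻¹ = [[2, −320], [1, −192]] · [[3, −5], [1, −2]] = [[−314, 630], [−189, 379]].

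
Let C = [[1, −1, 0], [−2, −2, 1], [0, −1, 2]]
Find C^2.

[[3, 1, −1], [2, 5, 0], [2, 0, 3]]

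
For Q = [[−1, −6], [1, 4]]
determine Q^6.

[[−125, −378], [63, 190]]

tr Q = 3 and det Q = 2, so the characteristic polynomial is λ² − (3)λ + (2) with roots 1 and 2.
Eigenvectors give P = [[3, −2], [−1, 1]] with P⁻¹ = [[1, 2], [1, 3]], and Q = P·diag(1, 2)·P⁻¹.
Then Q^6 = P·diag(1, 64)·P⁻¹ = [[3, −128], [−1, 64]] · [[1, 2], [1, 3]] = [[−125, −378], [63, 190]].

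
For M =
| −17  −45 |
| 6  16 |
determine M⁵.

[[−197, −495], [66, 166]]

tr M = −1 and det M = −2, so the characteristic polynomial is λ² − (−1)λ + (−2) with roots 1 and −2.
Eigenvectors give P = [[−5, −3], [2, 1]] with P⁻¹ = [[1, 3], [−2, −5]], and M = P·diag(1, −2)·P⁻¹.
Then M⁵ = P·diag(1, −32)·P⁻¹ = [[−5, 96], [2, −32]] · [[1, 3], [−2, −5]] = [[−197, −495], [66, 166]].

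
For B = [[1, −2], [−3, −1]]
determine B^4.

B^2 = [[7, 0], [0, 7]]
B^3 = [[7, −14], [−21, −7]]
B^4 = [[49, 0], [0, 49]]

[[49, 0], [0, 49]]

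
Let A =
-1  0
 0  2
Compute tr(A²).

5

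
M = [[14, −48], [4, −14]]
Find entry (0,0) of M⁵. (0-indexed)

224

tr M = 0 and det M = −4, so the characteristic polynomial is λ² − (0)λ + (−4) with roots 2 and −2.
Eigenvectors give P = [[4, 3], [1, 1]] with P⁻¹ = [[1, −3], [−1, 4]], and M = P·diag(2, −2)·P⁻¹.
Then M⁵ = P·diag(32, −32)·P⁻¹ = [[128, −96], [32, −32]] · [[1, −3], [−1, 4]] = [[224, −768], [64, −224]].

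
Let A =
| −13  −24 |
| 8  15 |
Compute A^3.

tr A = 2 and det A = −3, so the characteristic polynomial is λ² − (2)λ + (−3) with roots −1 and 3.
Eigenvectors give P = [[−2, −3], [1, 2]] with P⁻¹ = [[−2, −3], [1, 2]], and A = P·diag(−1, 3)·P⁻¹.
Then A^3 = P·diag(−1, 27)·P⁻¹ = [[2, −81], [−1, 54]] · [[−2, −3], [1, 2]] = [[−85, −168], [56, 111]].

[[−85, −168], [56, 111]]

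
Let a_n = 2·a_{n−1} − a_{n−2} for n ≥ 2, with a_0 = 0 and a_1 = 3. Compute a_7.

21

With companion matrix T = [[2, −1], [1, 0]], [a_n, a_{n−1}]ᵀ = T·[a_{n−1}, a_{n−2}]ᵀ, so [a_7, a_6]ᵀ = T⁶·[a_1, a_0]ᵀ.
T⁶ = [[7, −6], [6, −5]], giving [a_7, a_6]ᵀ = [[21], [18]].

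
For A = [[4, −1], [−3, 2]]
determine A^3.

A^2 = [[19, −6], [−18, 7]]
A^3 = [[94, −31], [−93, 32]]

[[94, −31], [−93, 32]]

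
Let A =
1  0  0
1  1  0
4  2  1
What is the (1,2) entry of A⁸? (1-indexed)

A = I + N where N = [[0, 0, 0], [1, 0, 0], [4, 2, 0]] is strictly lower-triangular, so N³ = 0.
(I + N)⁸ = I + 8·N + 28·N² = [[1, 0, 0], [8, 1, 0], [88, 16, 1]].

0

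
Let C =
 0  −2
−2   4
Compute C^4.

C^2 = [[4, −8], [−8, 20]]
C^3 = [[16, −40], [−40, 96]]
C^4 = [[80, −192], [−192, 464]]

[[80, −192], [−192, 464]]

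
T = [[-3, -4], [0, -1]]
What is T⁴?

[[81, 160], [0, 1]]

T² = [[9, 16], [0, 1]]
T³ = [[-27, -52], [0, -1]]
T⁴ = [[81, 160], [0, 1]]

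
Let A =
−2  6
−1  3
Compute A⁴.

[[−2, 6], [−1, 3]]

A² = A (a projection; rank 1, trace 1), so A⁴ = A.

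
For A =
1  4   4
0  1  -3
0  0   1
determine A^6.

A = I + N where N = [[0, 4, 4], [0, 0, -3], [0, 0, 0]] is strictly upper-triangular, so N^3 = 0.
(I + N)^6 = I + 6·N + 15·N^2 = [[1, 24, -156], [0, 1, -18], [0, 0, 1]].

[[1, 24, -156], [0, 1, -18], [0, 0, 1]]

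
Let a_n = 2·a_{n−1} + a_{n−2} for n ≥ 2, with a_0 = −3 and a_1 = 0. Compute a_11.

−7134

With companion matrix C = [[2, 1], [1, 0]], [a_n, a_{n−1}]ᵀ = C·[a_{n−1}, a_{n−2}]ᵀ, so [a_11, a_10]ᵀ = C^10·[a_1, a_0]ᵀ.
C^10 = [[5741, 2378], [2378, 985]], giving [a_11, a_10]ᵀ = [[−7134], [−2955]].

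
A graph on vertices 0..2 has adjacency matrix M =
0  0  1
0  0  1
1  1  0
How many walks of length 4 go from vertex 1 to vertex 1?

2

The number of length-4 walks from vertex 1 to vertex 1 is entry (1,1) of M⁴, where M is the adjacency matrix.
M² = [[1, 1, 0], [1, 1, 0], [0, 0, 2]]
M³ = [[0, 0, 2], [0, 0, 2], [2, 2, 0]]
M⁴ = [[2, 2, 0], [2, 2, 0], [0, 0, 4]]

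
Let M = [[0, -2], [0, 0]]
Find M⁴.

M is strictly triangular, hence nilpotent: M² = 0, so M⁴ = 0.

[[0, 0], [0, 0]]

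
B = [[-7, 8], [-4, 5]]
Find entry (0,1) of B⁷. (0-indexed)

4376

tr B = -2 and det B = -3, so the characteristic polynomial is λ² − (-2)λ + (-3) with roots 1 and -3.
Eigenvectors give P = [[1, -2], [1, -1]] with P⁻¹ = [[-1, 2], [-1, 1]], and B = P·diag(1, -3)·P⁻¹.
Then B⁷ = P·diag(1, -2187)·P⁻¹ = [[1, 4374], [1, 2187]] · [[-1, 2], [-1, 1]] = [[-4375, 4376], [-2188, 2189]].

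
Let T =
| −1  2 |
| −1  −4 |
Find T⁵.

[[179, 422], [−211, −454]]

tr T = −5 and det T = 6, so the characteristic polynomial is λ² − (−5)λ + (6) with roots −3 and −2.
Eigenvectors give P = [[−1, 2], [1, −1]] with P⁻¹ = [[1, 2], [1, 1]], and T = P·diag(−3, −2)·P⁻¹.
Then T⁵ = P·diag(−243, −32)·P⁻¹ = [[243, −64], [−243, 32]] · [[1, 2], [1, 1]] = [[179, 422], [−211, −454]].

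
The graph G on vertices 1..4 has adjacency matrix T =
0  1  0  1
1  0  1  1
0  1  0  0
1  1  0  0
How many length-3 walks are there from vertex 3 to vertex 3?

0

The number of length-3 walks from vertex 3 to vertex 3 is entry (3,3) of T³, where T is the adjacency matrix.
T² = [[2, 1, 1, 1], [1, 3, 0, 1], [1, 0, 1, 1], [1, 1, 1, 2]]
T³ = [[2, 4, 1, 3], [4, 2, 3, 4], [1, 3, 0, 1], [3, 4, 1, 2]]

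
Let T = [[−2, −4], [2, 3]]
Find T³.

[[0, 4], [−2, −5]]

T² = [[−4, −4], [2, 1]]
T³ = [[0, 4], [−2, −5]]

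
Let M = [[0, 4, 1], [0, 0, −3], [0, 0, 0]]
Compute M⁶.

M is strictly triangular, hence nilpotent: M³ = 0, so M⁶ = 0.

[[0, 0, 0], [0, 0, 0], [0, 0, 0]]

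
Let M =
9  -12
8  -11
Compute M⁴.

tr M = -2 and det M = -3, so the characteristic polynomial is λ² − (-2)λ + (-3) with roots -3 and 1.
Eigenvectors give P = [[1, 3], [1, 2]] with P⁻¹ = [[-2, 3], [1, -1]], and M = P·diag(-3, 1)·P⁻¹.
Then M⁴ = P·diag(81, 1)·P⁻¹ = [[81, 3], [81, 2]] · [[-2, 3], [1, -1]] = [[-159, 240], [-160, 241]].

[[-159, 240], [-160, 241]]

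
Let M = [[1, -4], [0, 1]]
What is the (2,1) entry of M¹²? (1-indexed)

0

M = I + N where N = [[0, -4], [0, 0]] is strictly upper-triangular, so N² = 0.
(I + N)¹² = I + 12·N = [[1, -48], [0, 1]].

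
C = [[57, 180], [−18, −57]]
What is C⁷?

[[41553, 131220], [−13122, −41553]]

tr C = 0 and det C = −9, so the characteristic polynomial is λ² − (0)λ + (−9) with roots 3 and −3.
Eigenvectors give P = [[10, −3], [−3, 1]] with P⁻¹ = [[1, 3], [3, 10]], and C = P·diag(3, −3)·P⁻¹.
Then C⁷ = P·diag(2187, −2187)·P⁻¹ = [[21870, 6561], [−6561, −2187]] · [[1, 3], [3, 10]] = [[41553, 131220], [−13122, −41553]].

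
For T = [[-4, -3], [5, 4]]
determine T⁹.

[[-4, -3], [5, 4]]

T² = I (check: tr T = 0 and det T = -1), so T⁹ = T since 9 is odd.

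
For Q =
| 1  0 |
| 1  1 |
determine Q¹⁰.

[[1, 0], [10, 1]]

Q = I + N where N = [[0, 0], [1, 0]] is strictly lower-triangular, so N² = 0.
(I + N)¹⁰ = I + 10·N = [[1, 0], [10, 1]].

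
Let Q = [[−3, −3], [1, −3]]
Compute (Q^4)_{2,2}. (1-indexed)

−72

Q^2 = [[6, 18], [−6, 6]]
Q^3 = [[0, −72], [24, 0]]
Q^4 = [[−72, 216], [−72, −72]]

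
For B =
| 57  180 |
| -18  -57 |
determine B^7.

tr B = 0 and det B = -9, so the characteristic polynomial is λ² − (0)λ + (-9) with roots -3 and 3.
Eigenvectors give P = [[-3, 10], [1, -3]] with P⁻¹ = [[3, 10], [1, 3]], and B = P·diag(-3, 3)·P⁻¹.
Then B^7 = P·diag(-2187, 2187)·P⁻¹ = [[6561, 21870], [-2187, -6561]] · [[3, 10], [1, 3]] = [[41553, 131220], [-13122, -41553]].

[[41553, 131220], [-13122, -41553]]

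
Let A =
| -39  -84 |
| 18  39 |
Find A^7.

[[-28431, -61236], [13122, 28431]]

tr A = 0 and det A = -9, so the characteristic polynomial is λ² − (0)λ + (-9) with roots -3 and 3.
Eigenvectors give P = [[7, -2], [-3, 1]] with P⁻¹ = [[1, 2], [3, 7]], and A = P·diag(-3, 3)·P⁻¹.
Then A^7 = P·diag(-2187, 2187)·P⁻¹ = [[-15309, -4374], [6561, 2187]] · [[1, 2], [3, 7]] = [[-28431, -61236], [13122, 28431]].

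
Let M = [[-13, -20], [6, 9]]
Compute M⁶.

[[4369, 7280], [-2184, -3639]]

tr M = -4 and det M = 3, so the characteristic polynomial is λ² − (-4)λ + (3) with roots -3 and -1.
Eigenvectors give P = [[-2, -5], [1, 3]] with P⁻¹ = [[-3, -5], [1, 2]], and M = P·diag(-3, -1)·P⁻¹.
Then M⁶ = P·diag(729, 1)·P⁻¹ = [[-1458, -5], [729, 3]] · [[-3, -5], [1, 2]] = [[4369, 7280], [-2184, -3639]].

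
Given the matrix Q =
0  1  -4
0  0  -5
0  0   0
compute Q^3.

[[0, 0, 0], [0, 0, 0], [0, 0, 0]]

Q is strictly triangular, hence nilpotent: Q^3 = 0, so Q^3 = 0.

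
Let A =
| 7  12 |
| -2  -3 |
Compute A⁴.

[[241, 480], [-80, -159]]

tr A = 4 and det A = 3, so the characteristic polynomial is λ² − (4)λ + (3) with roots 1 and 3.
Eigenvectors give P = [[-2, -3], [1, 1]] with P⁻¹ = [[1, 3], [-1, -2]], and A = P·diag(1, 3)·P⁻¹.
Then A⁴ = P·diag(1, 81)·P⁻¹ = [[-2, -243], [1, 81]] · [[1, 3], [-1, -2]] = [[241, 480], [-80, -159]].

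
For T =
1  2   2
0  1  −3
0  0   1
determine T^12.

[[1, 24, −372], [0, 1, −36], [0, 0, 1]]

T = I + N where N = [[0, 2, 2], [0, 0, −3], [0, 0, 0]] is strictly upper-triangular, so N^3 = 0.
(I + N)^12 = I + 12·N + 66·N^2 = [[1, 24, −372], [0, 1, −36], [0, 0, 1]].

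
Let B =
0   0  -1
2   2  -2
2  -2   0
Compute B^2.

[[-2, 2, 0], [0, 8, -6], [-4, -4, 2]]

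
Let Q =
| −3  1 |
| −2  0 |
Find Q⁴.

[[31, −15], [30, −14]]

tr Q = −3 and det Q = 2, so the characteristic polynomial is λ² − (−3)λ + (2) with roots −1 and −2.
Eigenvectors give P = [[−1, −1], [−2, −1]] with P⁻¹ = [[1, −1], [−2, 1]], and Q = P·diag(−1, −2)·P⁻¹.
Then Q⁴ = P·diag(1, 16)·P⁻¹ = [[−1, −16], [−2, −16]] · [[1, −1], [−2, 1]] = [[31, −15], [30, −14]].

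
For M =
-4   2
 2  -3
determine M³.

[[-108, 82], [82, -67]]

M² = [[20, -14], [-14, 13]]
M³ = [[-108, 82], [82, -67]]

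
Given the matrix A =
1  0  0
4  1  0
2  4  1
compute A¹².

A = I + N where N = [[0, 0, 0], [4, 0, 0], [2, 4, 0]] is strictly lower-triangular, so N³ = 0.
(I + N)¹² = I + 12·N + 66·N² = [[1, 0, 0], [48, 1, 0], [1080, 48, 1]].

[[1, 0, 0], [48, 1, 0], [1080, 48, 1]]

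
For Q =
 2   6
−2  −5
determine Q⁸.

tr Q = −3 and det Q = 2, so the characteristic polynomial is λ² − (−3)λ + (2) with roots −1 and −2.
Eigenvectors give P = [[−2, −3], [1, 2]] with P⁻¹ = [[−2, −3], [1, 2]], and Q = P·diag(−1, −2)·P⁻¹.
Then Q⁸ = P·diag(1, 256)·P⁻¹ = [[−2, −768], [1, 512]] · [[−2, −3], [1, 2]] = [[−764, −1530], [510, 1021]].

[[−764, −1530], [510, 1021]]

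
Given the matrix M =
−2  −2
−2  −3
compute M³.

[[−36, −46], [−46, −59]]

M² = [[8, 10], [10, 13]]
M³ = [[−36, −46], [−46, −59]]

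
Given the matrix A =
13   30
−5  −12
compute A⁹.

[[60073, 121170], [−20195, −40902]]

tr A = 1 and det A = −6, so the characteristic polynomial is λ² − (1)λ + (−6) with roots −2 and 3.
Eigenvectors give P = [[−2, 3], [1, −1]] with P⁻¹ = [[1, 3], [1, 2]], and A = P·diag(−2, 3)·P⁻¹.
Then A⁹ = P·diag(−512, 19683)·P⁻¹ = [[1024, 59049], [−512, −19683]] · [[1, 3], [1, 2]] = [[60073, 121170], [−20195, −40902]].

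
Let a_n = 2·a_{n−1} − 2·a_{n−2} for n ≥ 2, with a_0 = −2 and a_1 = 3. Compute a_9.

With companion matrix B = [[2, −2], [1, 0]], [a_n, a_{n−1}]ᵀ = B·[a_{n−1}, a_{n−2}]ᵀ, so [a_9, a_8]ᵀ = B⁸·[a_1, a_0]ᵀ.
B⁸ = [[16, 0], [0, 16]], giving [a_9, a_8]ᵀ = [[48], [−32]].

48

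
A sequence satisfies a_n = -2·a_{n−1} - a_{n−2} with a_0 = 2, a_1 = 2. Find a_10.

With companion matrix A = [[-2, -1], [1, 0]], [a_n, a_{n−1}]ᵀ = A·[a_{n−1}, a_{n−2}]ᵀ, so [a_10, a_9]ᵀ = A⁹·[a_1, a_0]ᵀ.
A⁹ = [[-10, -9], [9, 8]], giving [a_10, a_9]ᵀ = [[-38], [34]].

-38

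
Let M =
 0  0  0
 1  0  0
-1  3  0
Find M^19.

M is strictly triangular, hence nilpotent: M^3 = 0, so M^19 = 0.

[[0, 0, 0], [0, 0, 0], [0, 0, 0]]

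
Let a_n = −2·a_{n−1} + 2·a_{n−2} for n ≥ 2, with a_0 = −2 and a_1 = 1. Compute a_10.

−16480

With companion matrix M = [[−2, 2], [1, 0]], [a_n, a_{n−1}]ᵀ = M·[a_{n−1}, a_{n−2}]ᵀ, so [a_10, a_9]ᵀ = M^9·[a_1, a_0]ᵀ.
M^9 = [[−6688, 4896], [2448, −1792]], giving [a_10, a_9]ᵀ = [[−16480], [6032]].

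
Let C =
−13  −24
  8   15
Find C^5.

[[−733, −1464], [488, 975]]

tr C = 2 and det C = −3, so the characteristic polynomial is λ² − (2)λ + (−3) with roots 3 and −1.
Eigenvectors give P = [[3, −2], [−2, 1]] with P⁻¹ = [[−1, −2], [−2, −3]], and C = P·diag(3, −1)·P⁻¹.
Then C^5 = P·diag(243, −1)·P⁻¹ = [[729, 2], [−486, −1]] · [[−1, −2], [−2, −3]] = [[−733, −1464], [488, 975]].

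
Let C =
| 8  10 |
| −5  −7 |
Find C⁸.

tr C = 1 and det C = −6, so the characteristic polynomial is λ² − (1)λ + (−6) with roots 3 and −2.
Eigenvectors give P = [[2, −1], [−1, 1]] with P⁻¹ = [[1, 1], [1, 2]], and C = P·diag(3, −2)·P⁻¹.
Then C⁸ = P·diag(6561, 256)·P⁻¹ = [[13122, −256], [−6561, 256]] · [[1, 1], [1, 2]] = [[12866, 12610], [−6305, −6049]].

[[12866, 12610], [−6305, −6049]]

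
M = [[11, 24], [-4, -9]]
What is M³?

[[83, 168], [-28, -57]]

tr M = 2 and det M = -3, so the characteristic polynomial is λ² − (2)λ + (-3) with roots 3 and -1.
Eigenvectors give P = [[-3, -2], [1, 1]] with P⁻¹ = [[-1, -2], [1, 3]], and M = P·diag(3, -1)·P⁻¹.
Then M³ = P·diag(27, -1)·P⁻¹ = [[-81, 2], [27, -1]] · [[-1, -2], [1, 3]] = [[83, 168], [-28, -57]].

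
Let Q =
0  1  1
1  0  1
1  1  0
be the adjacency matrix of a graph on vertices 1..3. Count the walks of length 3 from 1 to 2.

The number of length-3 walks from vertex 1 to vertex 2 is entry (1,2) of Q^3, where Q is the adjacency matrix.
Q^2 = [[2, 1, 1], [1, 2, 1], [1, 1, 2]]
Q^3 = [[2, 3, 3], [3, 2, 3], [3, 3, 2]]

3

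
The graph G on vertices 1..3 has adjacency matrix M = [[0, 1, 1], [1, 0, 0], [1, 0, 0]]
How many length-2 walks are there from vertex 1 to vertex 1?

2

The number of length-2 walks from vertex 1 to vertex 1 is entry (1,1) of M², where M is the adjacency matrix.
M² = [[2, 0, 0], [0, 1, 1], [0, 1, 1]]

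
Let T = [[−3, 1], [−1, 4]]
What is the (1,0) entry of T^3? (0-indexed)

−12

T^2 = [[8, 1], [−1, 15]]
T^3 = [[−25, 12], [−12, 59]]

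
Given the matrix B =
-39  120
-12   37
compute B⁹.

[[-196839, 590520], [-59052, 177157]]

tr B = -2 and det B = -3, so the characteristic polynomial is λ² − (-2)λ + (-3) with roots -3 and 1.
Eigenvectors give P = [[10, 3], [3, 1]] with P⁻¹ = [[1, -3], [-3, 10]], and B = P·diag(-3, 1)·P⁻¹.
Then B⁹ = P·diag(-19683, 1)·P⁻¹ = [[-196830, 3], [-59049, 1]] · [[1, -3], [-3, 10]] = [[-196839, 590520], [-59052, 177157]].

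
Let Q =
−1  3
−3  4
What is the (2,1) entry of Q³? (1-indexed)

Q² = [[−8, 9], [−9, 7]]
Q³ = [[−19, 12], [−12, 1]]

−12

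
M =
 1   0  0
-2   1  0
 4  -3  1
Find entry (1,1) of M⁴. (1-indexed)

M = I + N where N = [[0, 0, 0], [-2, 0, 0], [4, -3, 0]] is strictly lower-triangular, so N³ = 0.
(I + N)⁴ = I + 4·N + 6·N² = [[1, 0, 0], [-8, 1, 0], [52, -12, 1]].

1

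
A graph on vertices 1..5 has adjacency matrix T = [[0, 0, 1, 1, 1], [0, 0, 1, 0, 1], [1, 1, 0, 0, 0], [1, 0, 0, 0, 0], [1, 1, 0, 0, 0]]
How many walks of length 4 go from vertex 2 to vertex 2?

The number of length-4 walks from vertex 2 to vertex 2 is entry (2,2) of T⁴, where T is the adjacency matrix.
T² = [[3, 2, 0, 0, 0], [2, 2, 0, 0, 0], [0, 0, 2, 1, 2], [0, 0, 1, 1, 1], [0, 0, 2, 1, 2]]
T³ = [[0, 0, 5, 3, 5], [0, 0, 4, 2, 4], [5, 4, 0, 0, 0], [3, 2, 0, 0, 0], [5, 4, 0, 0, 0]]
T⁴ = [[13, 10, 0, 0, 0], [10, 8, 0, 0, 0], [0, 0, 9, 5, 9], [0, 0, 5, 3, 5], [0, 0, 9, 5, 9]]

8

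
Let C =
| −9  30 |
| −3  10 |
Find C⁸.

C² = C (a projection; rank 1, trace 1), so C⁸ = C.

[[−9, 30], [−3, 10]]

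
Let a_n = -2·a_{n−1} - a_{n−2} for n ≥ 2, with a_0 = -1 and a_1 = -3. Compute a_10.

39

With companion matrix B = [[-2, -1], [1, 0]], [a_n, a_{n−1}]ᵀ = B·[a_{n−1}, a_{n−2}]ᵀ, so [a_10, a_9]ᵀ = B^9·[a_1, a_0]ᵀ.
B^9 = [[-10, -9], [9, 8]], giving [a_10, a_9]ᵀ = [[39], [-35]].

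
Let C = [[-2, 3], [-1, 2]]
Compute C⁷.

C² = I (check: tr C = 0 and det C = -1), so C⁷ = C since 7 is odd.

[[-2, 3], [-1, 2]]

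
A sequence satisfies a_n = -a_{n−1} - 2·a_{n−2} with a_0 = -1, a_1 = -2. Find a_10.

With companion matrix M = [[-1, -2], [1, 0]], [a_n, a_{n−1}]ᵀ = M·[a_{n−1}, a_{n−2}]ᵀ, so [a_10, a_9]ᵀ = M^9·[a_1, a_0]ᵀ.
M^9 = [[11, 34], [-17, -6]], giving [a_10, a_9]ᵀ = [[-56], [40]].

-56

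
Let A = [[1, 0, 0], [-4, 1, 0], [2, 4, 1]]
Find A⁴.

[[1, 0, 0], [-16, 1, 0], [-88, 16, 1]]

A = I + N where N = [[0, 0, 0], [-4, 0, 0], [2, 4, 0]] is strictly lower-triangular, so N³ = 0.
(I + N)⁴ = I + 4·N + 6·N² = [[1, 0, 0], [-16, 1, 0], [-88, 16, 1]].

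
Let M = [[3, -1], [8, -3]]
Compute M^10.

[[1, 0], [0, 1]]

M² = I (check: tr M = 0 and det M = -1), so M^10 = I since 10 is even.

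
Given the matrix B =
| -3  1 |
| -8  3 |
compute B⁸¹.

[[-3, 1], [-8, 3]]

B² = I (check: tr B = 0 and det B = -1), so B⁸¹ = B since 81 is odd.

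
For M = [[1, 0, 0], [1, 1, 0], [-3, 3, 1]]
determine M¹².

M = I + N where N = [[0, 0, 0], [1, 0, 0], [-3, 3, 0]] is strictly lower-triangular, so N³ = 0.
(I + N)¹² = I + 12·N + 66·N² = [[1, 0, 0], [12, 1, 0], [162, 36, 1]].

[[1, 0, 0], [12, 1, 0], [162, 36, 1]]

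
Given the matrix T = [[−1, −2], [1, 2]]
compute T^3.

[[−1, −2], [1, 2]]

T² = T (a projection; rank 1, trace 1), so T^3 = T.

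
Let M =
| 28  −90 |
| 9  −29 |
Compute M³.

tr M = −1 and det M = −2, so the characteristic polynomial is λ² − (−1)λ + (−2) with roots −2 and 1.
Eigenvectors give P = [[3, 10], [1, 3]] with P⁻¹ = [[−3, 10], [1, −3]], and M = P·diag(−2, 1)·P⁻¹.
Then M³ = P·diag(−8, 1)·P⁻¹ = [[−24, 10], [−8, 3]] · [[−3, 10], [1, −3]] = [[82, −270], [27, −89]].

[[82, −270], [27, −89]]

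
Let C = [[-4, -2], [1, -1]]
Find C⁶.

[[1394, 1330], [-665, -601]]

tr C = -5 and det C = 6, so the characteristic polynomial is λ² − (-5)λ + (6) with roots -2 and -3.
Eigenvectors give P = [[-1, 2], [1, -1]] with P⁻¹ = [[1, 2], [1, 1]], and C = P·diag(-2, -3)·P⁻¹.
Then C⁶ = P·diag(64, 729)·P⁻¹ = [[-64, 1458], [64, -729]] · [[1, 2], [1, 1]] = [[1394, 1330], [-665, -601]].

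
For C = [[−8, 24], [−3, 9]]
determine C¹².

C² = C (a projection; rank 1, trace 1), so C¹² = C.

[[−8, 24], [−3, 9]]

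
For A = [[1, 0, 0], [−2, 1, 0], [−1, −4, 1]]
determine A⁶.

[[1, 0, 0], [−12, 1, 0], [114, −24, 1]]

A = I + N where N = [[0, 0, 0], [−2, 0, 0], [−1, −4, 0]] is strictly lower-triangular, so N³ = 0.
(I + N)⁶ = I + 6·N + 15·N² = [[1, 0, 0], [−12, 1, 0], [114, −24, 1]].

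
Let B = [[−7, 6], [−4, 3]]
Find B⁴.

tr B = −4 and det B = 3, so the characteristic polynomial is λ² − (−4)λ + (3) with roots −1 and −3.
Eigenvectors give P = [[1, −3], [1, −2]] with P⁻¹ = [[−2, 3], [−1, 1]], and B = P·diag(−1, −3)·P⁻¹.
Then B⁴ = P·diag(1, 81)·P⁻¹ = [[1, −243], [1, −162]] · [[−2, 3], [−1, 1]] = [[241, −240], [160, −159]].

[[241, −240], [160, −159]]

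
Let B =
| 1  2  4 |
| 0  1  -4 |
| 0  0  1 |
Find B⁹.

[[1, 18, -252], [0, 1, -36], [0, 0, 1]]

B = I + N where N = [[0, 2, 4], [0, 0, -4], [0, 0, 0]] is strictly upper-triangular, so N³ = 0.
(I + N)⁹ = I + 9·N + 36·N² = [[1, 18, -252], [0, 1, -36], [0, 0, 1]].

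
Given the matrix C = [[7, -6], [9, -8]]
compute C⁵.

tr C = -1 and det C = -2, so the characteristic polynomial is λ² − (-1)λ + (-2) with roots 1 and -2.
Eigenvectors give P = [[1, 2], [1, 3]] with P⁻¹ = [[3, -2], [-1, 1]], and C = P·diag(1, -2)·P⁻¹.
Then C⁵ = P·diag(1, -32)·P⁻¹ = [[1, -64], [1, -96]] · [[3, -2], [-1, 1]] = [[67, -66], [99, -98]].

[[67, -66], [99, -98]]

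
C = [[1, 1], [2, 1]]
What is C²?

[[3, 2], [4, 3]]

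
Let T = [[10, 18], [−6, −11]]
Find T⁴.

[[−44, −90], [30, 61]]

tr T = −1 and det T = −2, so the characteristic polynomial is λ² − (−1)λ + (−2) with roots −2 and 1.
Eigenvectors give P = [[−3, −2], [2, 1]] with P⁻¹ = [[1, 2], [−2, −3]], and T = P·diag(−2, 1)·P⁻¹.
Then T⁴ = P·diag(16, 1)·P⁻¹ = [[−48, −2], [32, 1]] · [[1, 2], [−2, −3]] = [[−44, −90], [30, 61]].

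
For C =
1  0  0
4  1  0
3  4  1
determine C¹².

C = I + N where N = [[0, 0, 0], [4, 0, 0], [3, 4, 0]] is strictly lower-triangular, so N³ = 0.
(I + N)¹² = I + 12·N + 66·N² = [[1, 0, 0], [48, 1, 0], [1092, 48, 1]].

[[1, 0, 0], [48, 1, 0], [1092, 48, 1]]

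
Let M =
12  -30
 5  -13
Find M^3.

[[78, -210], [35, -97]]

tr M = -1 and det M = -6, so the characteristic polynomial is λ² − (-1)λ + (-6) with roots 2 and -3.
Eigenvectors give P = [[-3, 2], [-1, 1]] with P⁻¹ = [[-1, 2], [-1, 3]], and M = P·diag(2, -3)·P⁻¹.
Then M^3 = P·diag(8, -27)·P⁻¹ = [[-24, -54], [-8, -27]] · [[-1, 2], [-1, 3]] = [[78, -210], [35, -97]].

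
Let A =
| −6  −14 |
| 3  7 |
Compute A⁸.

A² = A (a projection; rank 1, trace 1), so A⁸ = A.

[[−6, −14], [3, 7]]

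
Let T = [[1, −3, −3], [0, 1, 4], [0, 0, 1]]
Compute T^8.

T = I + N where N = [[0, −3, −3], [0, 0, 4], [0, 0, 0]] is strictly upper-triangular, so N^3 = 0.
(I + N)^8 = I + 8·N + 28·N^2 = [[1, −24, −360], [0, 1, 32], [0, 0, 1]].

[[1, −24, −360], [0, 1, 32], [0, 0, 1]]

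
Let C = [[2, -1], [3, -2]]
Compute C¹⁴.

[[1, 0], [0, 1]]

C² = I (check: tr C = 0 and det C = -1), so C¹⁴ = I since 14 is even.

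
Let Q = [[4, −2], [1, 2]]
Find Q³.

[[44, −52], [26, −8]]

Q² = [[14, −12], [6, 2]]
Q³ = [[44, −52], [26, −8]]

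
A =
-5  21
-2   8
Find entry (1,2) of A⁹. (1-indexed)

10731

tr A = 3 and det A = 2, so the characteristic polynomial is λ² − (3)λ + (2) with roots 1 and 2.
Eigenvectors give P = [[7, 3], [2, 1]] with P⁻¹ = [[1, -3], [-2, 7]], and A = P·diag(1, 2)·P⁻¹.
Then A⁹ = P·diag(1, 512)·P⁻¹ = [[7, 1536], [2, 512]] · [[1, -3], [-2, 7]] = [[-3065, 10731], [-1022, 3578]].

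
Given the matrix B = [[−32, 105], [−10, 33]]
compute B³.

[[−218, 735], [−70, 237]]

tr B = 1 and det B = −6, so the characteristic polynomial is λ² − (1)λ + (−6) with roots −2 and 3.
Eigenvectors give P = [[7, 3], [2, 1]] with P⁻¹ = [[1, −3], [−2, 7]], and B = P·diag(−2, 3)·P⁻¹.
Then B³ = P·diag(−8, 27)·P⁻¹ = [[−56, 81], [−16, 27]] · [[1, −3], [−2, 7]] = [[−218, 735], [−70, 237]].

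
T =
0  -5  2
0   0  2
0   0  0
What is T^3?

[[0, 0, 0], [0, 0, 0], [0, 0, 0]]

T is strictly triangular, hence nilpotent: T^3 = 0, so T^3 = 0.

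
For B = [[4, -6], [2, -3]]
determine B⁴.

[[4, -6], [2, -3]]

B² = B (a projection; rank 1, trace 1), so B⁴ = B.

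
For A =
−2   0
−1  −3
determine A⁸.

tr A = −5 and det A = 6, so the characteristic polynomial is λ² − (−5)λ + (6) with roots −2 and −3.
Eigenvectors give P = [[−1, 0], [1, 1]] with P⁻¹ = [[−1, 0], [1, 1]], and A = P·diag(−2, −3)·P⁻¹.
Then A⁸ = P·diag(256, 6561)·P⁻¹ = [[−256, 0], [256, 6561]] · [[−1, 0], [1, 1]] = [[256, 0], [6305, 6561]].

[[256, 0], [6305, 6561]]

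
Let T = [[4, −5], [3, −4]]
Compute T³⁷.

T² = I (check: tr T = 0 and det T = −1), so T³⁷ = T since 37 is odd.

[[4, −5], [3, −4]]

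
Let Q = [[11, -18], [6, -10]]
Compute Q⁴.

tr Q = 1 and det Q = -2, so the characteristic polynomial is λ² − (1)λ + (-2) with roots 2 and -1.
Eigenvectors give P = [[2, 3], [1, 2]] with P⁻¹ = [[2, -3], [-1, 2]], and Q = P·diag(2, -1)·P⁻¹.
Then Q⁴ = P·diag(16, 1)·P⁻¹ = [[32, 3], [16, 2]] · [[2, -3], [-1, 2]] = [[61, -90], [30, -44]].

[[61, -90], [30, -44]]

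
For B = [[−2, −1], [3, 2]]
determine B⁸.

[[1, 0], [0, 1]]

B² = I (check: tr B = 0 and det B = −1), so B⁸ = I since 8 is even.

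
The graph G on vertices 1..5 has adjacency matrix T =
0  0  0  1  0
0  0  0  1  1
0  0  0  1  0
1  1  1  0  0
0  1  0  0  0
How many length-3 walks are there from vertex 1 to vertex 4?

3

The number of length-3 walks from vertex 1 to vertex 4 is entry (1,4) of T³, where T is the adjacency matrix.
T² = [[1, 1, 1, 0, 0], [1, 2, 1, 0, 0], [1, 1, 1, 0, 0], [0, 0, 0, 3, 1], [0, 0, 0, 1, 1]]
T³ = [[0, 0, 0, 3, 1], [0, 0, 0, 4, 2], [0, 0, 0, 3, 1], [3, 4, 3, 0, 0], [1, 2, 1, 0, 0]]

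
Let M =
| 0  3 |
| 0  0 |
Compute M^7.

M is strictly triangular, hence nilpotent: M^2 = 0, so M^7 = 0.

[[0, 0], [0, 0]]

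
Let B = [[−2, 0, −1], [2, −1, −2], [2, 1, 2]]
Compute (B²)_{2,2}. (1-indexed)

−1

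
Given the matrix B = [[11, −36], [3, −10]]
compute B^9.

tr B = 1 and det B = −2, so the characteristic polynomial is λ² − (1)λ + (−2) with roots 2 and −1.
Eigenvectors give P = [[−4, 3], [−1, 1]] with P⁻¹ = [[−1, 3], [−1, 4]], and B = P·diag(2, −1)·P⁻¹.
Then B^9 = P·diag(512, −1)·P⁻¹ = [[−2048, −3], [−512, −1]] · [[−1, 3], [−1, 4]] = [[2051, −6156], [513, −1540]].

[[2051, −6156], [513, −1540]]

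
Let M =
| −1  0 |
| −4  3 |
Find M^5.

tr M = 2 and det M = −3, so the characteristic polynomial is λ² − (2)λ + (−3) with roots 3 and −1.
Eigenvectors give P = [[0, −1], [1, −1]] with P⁻¹ = [[−1, 1], [−1, 0]], and M = P·diag(3, −1)·P⁻¹.
Then M^5 = P·diag(243, −1)·P⁻¹ = [[0, 1], [243, 1]] · [[−1, 1], [−1, 0]] = [[−1, 0], [−244, 243]].

[[−1, 0], [−244, 243]]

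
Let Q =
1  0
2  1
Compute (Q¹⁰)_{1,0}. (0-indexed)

20

Q = I + N where N = [[0, 0], [2, 0]] is strictly lower-triangular, so N² = 0.
(I + N)¹⁰ = I + 10·N = [[1, 0], [20, 1]].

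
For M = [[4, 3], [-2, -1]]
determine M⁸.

tr M = 3 and det M = 2, so the characteristic polynomial is λ² − (3)λ + (2) with roots 2 and 1.
Eigenvectors give P = [[3, -1], [-2, 1]] with P⁻¹ = [[1, 1], [2, 3]], and M = P·diag(2, 1)·P⁻¹.
Then M⁸ = P·diag(256, 1)·P⁻¹ = [[768, -1], [-512, 1]] · [[1, 1], [2, 3]] = [[766, 765], [-510, -509]].

[[766, 765], [-510, -509]]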